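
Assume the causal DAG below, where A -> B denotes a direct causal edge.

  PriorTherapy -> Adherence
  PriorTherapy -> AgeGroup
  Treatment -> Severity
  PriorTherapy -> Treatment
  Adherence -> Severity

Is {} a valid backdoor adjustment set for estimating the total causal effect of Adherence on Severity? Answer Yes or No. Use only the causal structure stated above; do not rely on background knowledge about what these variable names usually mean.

Backdoor paths from Adherence to Severity (paths whose first edge points into Adherence):
  P1: Adherence <- PriorTherapy -> Treatment -> Severity
Condition 1 (no descendant of Adherence in the set): holds — descendants of Adherence are {Severity}; none are in {}.
Condition 2 (every backdoor path blocked by {}):
  P1: open — no interior node is in the conditioning set.
{} does not satisfy the backdoor criterion.

No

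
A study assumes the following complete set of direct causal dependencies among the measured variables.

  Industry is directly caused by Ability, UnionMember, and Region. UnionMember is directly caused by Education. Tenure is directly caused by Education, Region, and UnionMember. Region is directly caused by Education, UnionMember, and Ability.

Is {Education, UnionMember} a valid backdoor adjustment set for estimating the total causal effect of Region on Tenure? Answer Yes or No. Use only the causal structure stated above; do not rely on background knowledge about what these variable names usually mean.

Backdoor paths from Region to Tenure (paths whose first edge points into Region):
  P1: Region <- Education -> UnionMember -> Tenure
  P2: Region <- Education -> Tenure
  P3: Region <- Ability -> Industry <- UnionMember <- Education -> Tenure
  P4: Region <- Ability -> Industry <- UnionMember -> Tenure
  P5: Region <- UnionMember <- Education -> Tenure
  P6: Region <- UnionMember -> Tenure
Condition 1 (no descendant of Region in the set): holds — descendants of Region are {Industry, Tenure}; none are in {Education, UnionMember}.
Condition 2 (every backdoor path blocked by {Education, UnionMember}):
  P1: blocked at fork node Education ∈ conditioning set.
  P2: blocked at fork node Education ∈ conditioning set.
  P3: blocked at collider Industry (neither it nor any descendant is in the conditioning set).
  P4: blocked at collider Industry (neither it nor any descendant is in the conditioning set).
  P5: blocked at chain node UnionMember ∈ conditioning set.
  P6: blocked at fork node UnionMember ∈ conditioning set.
{Education, UnionMember} satisfies the backdoor criterion.

Yes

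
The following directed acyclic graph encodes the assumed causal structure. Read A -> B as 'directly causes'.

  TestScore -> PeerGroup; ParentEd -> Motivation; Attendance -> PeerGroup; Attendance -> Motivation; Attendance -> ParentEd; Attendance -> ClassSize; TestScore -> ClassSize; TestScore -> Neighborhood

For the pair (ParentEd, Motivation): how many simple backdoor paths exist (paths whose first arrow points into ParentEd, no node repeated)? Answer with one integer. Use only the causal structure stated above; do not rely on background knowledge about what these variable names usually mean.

A backdoor path from ParentEd to Motivation is any simple undirected path whose first edge points into ParentEd (i.e. leaves ParentEd via a parent).
Parents of ParentEd: {Attendance}.
Enumerating:
  P1: ParentEd <- Attendance -> Motivation
That exhausts the simple backdoor paths. Count: 1.

1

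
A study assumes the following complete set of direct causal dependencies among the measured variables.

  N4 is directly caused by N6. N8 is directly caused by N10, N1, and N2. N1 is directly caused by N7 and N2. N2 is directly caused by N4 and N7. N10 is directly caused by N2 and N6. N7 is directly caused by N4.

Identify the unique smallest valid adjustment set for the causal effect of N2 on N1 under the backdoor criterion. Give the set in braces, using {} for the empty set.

{N7}

Variables eligible for adjustment (non-descendants of N2, excluding N2 and N1): {N4, N6, N7}.
Backdoor paths from N2 to N1:
  P1: N2 <- N4 <- N6 -> N10 -> N8 <- N1
  P2: N2 <- N4 -> N7 -> N1
  P3: N2 <- N7 <- N4 <- N6 -> N10 -> N8 <- N1
  P4: N2 <- N7 -> N1
The empty set is not sufficient: P2 (N2 <- N4 -> N7 -> N1) has no collider blocking it and no conditioned non-collider, so it is open.
Try {N7}:
  P1: blocked at collider N8 (neither it nor any descendant is in the conditioning set).
  P2: blocked at chain node N7 ∈ conditioning set.
  P3: blocked at chain node N7 ∈ conditioning set.
  P4: blocked at fork node N7 ∈ conditioning set.
{N7} contains no descendant of N2 and blocks every backdoor path.
No other singleton works — e.g. {N6} leaves P2 open — so {N7} is the unique smallest valid adjustment set.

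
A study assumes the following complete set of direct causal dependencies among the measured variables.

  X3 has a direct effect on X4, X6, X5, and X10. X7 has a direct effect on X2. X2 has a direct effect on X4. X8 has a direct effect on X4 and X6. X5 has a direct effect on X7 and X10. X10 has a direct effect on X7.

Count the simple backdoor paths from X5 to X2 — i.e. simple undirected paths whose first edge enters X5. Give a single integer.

3

A backdoor path from X5 to X2 is any simple undirected path whose first edge points into X5 (i.e. leaves X5 via a parent).
Parents of X5: {X3}.
Enumerating:
  P1: X5 <- X3 -> X6 <- X8 -> X4 <- X2
  P2: X5 <- X3 -> X10 -> X7 -> X2
  P3: X5 <- X3 -> X4 <- X2
That exhausts the simple backdoor paths. Count: 3.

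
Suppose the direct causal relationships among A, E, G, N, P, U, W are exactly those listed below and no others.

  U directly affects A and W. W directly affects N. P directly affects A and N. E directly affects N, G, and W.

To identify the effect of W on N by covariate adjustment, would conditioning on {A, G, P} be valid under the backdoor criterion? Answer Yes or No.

No

Backdoor paths from W to N (paths whose first edge points into W):
  P1: W <- E -> N
  P2: W <- U -> A <- P -> N
Condition 1 (no descendant of W in the set): holds — descendants of W are {N}; none are in {A, G, P}.
Condition 2 (every backdoor path blocked by {A, G, P}):
  P1: open — no interior node is in the conditioning set.
  P2: blocked at fork node P ∈ conditioning set.
{A, G, P} does not satisfy the backdoor criterion.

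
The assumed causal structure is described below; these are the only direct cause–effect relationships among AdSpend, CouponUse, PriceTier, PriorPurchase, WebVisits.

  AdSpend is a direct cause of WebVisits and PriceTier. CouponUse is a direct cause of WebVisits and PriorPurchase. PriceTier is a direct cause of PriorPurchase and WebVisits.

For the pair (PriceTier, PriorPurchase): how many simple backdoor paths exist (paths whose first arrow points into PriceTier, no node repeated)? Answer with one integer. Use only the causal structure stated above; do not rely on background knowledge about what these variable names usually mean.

1

A backdoor path from PriceTier to PriorPurchase is any simple undirected path whose first edge points into PriceTier (i.e. leaves PriceTier via a parent).
Parents of PriceTier: {AdSpend}.
Enumerating:
  P1: PriceTier <- AdSpend -> WebVisits <- CouponUse -> PriorPurchase
That exhausts the simple backdoor paths. Count: 1.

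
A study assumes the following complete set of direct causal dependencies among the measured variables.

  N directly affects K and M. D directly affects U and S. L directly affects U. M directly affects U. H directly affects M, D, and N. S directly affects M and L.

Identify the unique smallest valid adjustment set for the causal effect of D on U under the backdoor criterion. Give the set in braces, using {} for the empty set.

{H}

Variables eligible for adjustment (non-descendants of D, excluding D and U): {H, K, N}.
Backdoor paths from D to U:
  P1: D <- H -> N -> M <- S -> L -> U
  P2: D <- H -> N -> M -> U
  P3: D <- H -> M <- S -> L -> U
  P4: D <- H -> M -> U
The empty set is not sufficient: P2 (D <- H -> N -> M -> U) has no collider blocking it and no conditioned non-collider, so it is open.
Try {H}:
  P1: blocked at fork node H ∈ conditioning set.
  P2: blocked at fork node H ∈ conditioning set.
  P3: blocked at fork node H ∈ conditioning set.
  P4: blocked at fork node H ∈ conditioning set.
{H} contains no descendant of D and blocks every backdoor path.
No other singleton works — e.g. {N} leaves P4 open — so {H} is the unique smallest valid adjustment set.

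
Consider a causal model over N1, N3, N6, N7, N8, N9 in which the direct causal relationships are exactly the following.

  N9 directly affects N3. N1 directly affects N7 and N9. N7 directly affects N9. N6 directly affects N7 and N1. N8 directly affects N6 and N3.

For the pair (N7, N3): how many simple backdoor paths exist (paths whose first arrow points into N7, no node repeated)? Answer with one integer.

A backdoor path from N7 to N3 is any simple undirected path whose first edge points into N7 (i.e. leaves N7 via a parent).
Parents of N7: {N1, N6}.
Enumerating:
  P1: N7 <- N6 <- N8 -> N3
  P2: N7 <- N6 -> N1 -> N9 -> N3
  P3: N7 <- N1 <- N6 <- N8 -> N3
  P4: N7 <- N1 -> N9 -> N3
That exhausts the simple backdoor paths. Count: 4.

4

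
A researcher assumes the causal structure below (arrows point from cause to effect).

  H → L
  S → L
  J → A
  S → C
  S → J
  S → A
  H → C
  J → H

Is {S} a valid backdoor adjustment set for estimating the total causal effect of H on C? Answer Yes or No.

Yes

Backdoor paths from H to C (paths whose first edge points into H):
  P1: H <- J <- S -> C
  P2: H <- J -> A <- S -> C
Condition 1 (no descendant of H in the set): holds — descendants of H are {C, L}; none are in {S}.
Condition 2 (every backdoor path blocked by {S}):
  P1: blocked at fork node S ∈ conditioning set.
  P2: blocked at collider A (neither it nor any descendant is in the conditioning set).
{S} satisfies the backdoor criterion.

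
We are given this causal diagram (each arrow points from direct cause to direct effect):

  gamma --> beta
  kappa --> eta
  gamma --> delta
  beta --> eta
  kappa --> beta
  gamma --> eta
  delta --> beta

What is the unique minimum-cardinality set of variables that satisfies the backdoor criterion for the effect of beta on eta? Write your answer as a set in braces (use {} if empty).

{gamma, kappa}

Variables eligible for adjustment (non-descendants of beta, excluding beta and eta): {delta, gamma, kappa}.
Backdoor paths from beta to eta:
  P1: beta <- kappa -> eta
  P2: beta <- gamma -> eta
  P3: beta <- delta <- gamma -> eta
The empty set is not sufficient: P1 (beta <- kappa -> eta) has no collider blocking it and no conditioned non-collider, so it is open.
Try {gamma, kappa}:
  P1: blocked at fork node kappa ∈ conditioning set.
  P2: blocked at fork node gamma ∈ conditioning set.
  P3: blocked at fork node gamma ∈ conditioning set.
{gamma, kappa} contains no descendant of beta and blocks every backdoor path.
Every element of {gamma, kappa} is needed (dropping gamma leaves P2 open; dropping kappa leaves P1 open), so no proper subset is valid.
Among all size-2 subsets of the eligible variables, only {gamma, kappa} blocks every backdoor path, so it is the unique smallest valid adjustment set.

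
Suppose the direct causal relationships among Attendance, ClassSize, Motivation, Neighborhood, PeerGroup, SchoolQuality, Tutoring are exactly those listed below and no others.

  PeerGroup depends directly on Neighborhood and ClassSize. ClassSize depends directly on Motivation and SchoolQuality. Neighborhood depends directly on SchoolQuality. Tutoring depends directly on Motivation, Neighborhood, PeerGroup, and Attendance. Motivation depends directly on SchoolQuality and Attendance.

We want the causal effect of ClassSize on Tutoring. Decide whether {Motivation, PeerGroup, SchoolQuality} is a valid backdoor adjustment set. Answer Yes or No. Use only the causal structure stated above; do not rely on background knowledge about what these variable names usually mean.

Backdoor paths from ClassSize to Tutoring (paths whose first edge points into ClassSize):
  P1: ClassSize <- SchoolQuality -> Motivation <- Attendance -> Tutoring
  P2: ClassSize <- SchoolQuality -> Motivation -> Tutoring
  P3: ClassSize <- SchoolQuality -> Neighborhood -> PeerGroup -> Tutoring
  P4: ClassSize <- SchoolQuality -> Neighborhood -> Tutoring
  P5: ClassSize <- Motivation <- SchoolQuality -> Neighborhood -> PeerGroup -> Tutoring
  P6: ClassSize <- Motivation <- SchoolQuality -> Neighborhood -> Tutoring
  P7: ClassSize <- Motivation <- Attendance -> Tutoring
  P8: ClassSize <- Motivation -> Tutoring
Condition 1 (no descendant of ClassSize in the set): FAILS — PeerGroup is a descendant of ClassSize.
Condition 2 (every backdoor path blocked by {Motivation, PeerGroup, SchoolQuality}):
  P1: blocked at fork node SchoolQuality ∈ conditioning set.
  P2: blocked at fork node SchoolQuality ∈ conditioning set.
  P3: blocked at fork node SchoolQuality ∈ conditioning set.
  P4: blocked at fork node SchoolQuality ∈ conditioning set.
  P5: blocked at chain node Motivation ∈ conditioning set.
  P6: blocked at chain node Motivation ∈ conditioning set.
  P7: blocked at chain node Motivation ∈ conditioning set.
  P8: blocked at fork node Motivation ∈ conditioning set.
{Motivation, PeerGroup, SchoolQuality} does not satisfy the backdoor criterion.

No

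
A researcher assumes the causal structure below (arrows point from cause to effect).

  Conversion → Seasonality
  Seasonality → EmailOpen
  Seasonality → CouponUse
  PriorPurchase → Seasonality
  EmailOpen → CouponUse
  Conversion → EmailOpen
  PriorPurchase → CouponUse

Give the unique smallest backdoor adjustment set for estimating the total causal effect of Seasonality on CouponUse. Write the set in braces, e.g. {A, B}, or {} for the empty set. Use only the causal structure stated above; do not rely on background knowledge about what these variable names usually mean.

Variables eligible for adjustment (non-descendants of Seasonality, excluding Seasonality and CouponUse): {Conversion, PriorPurchase}.
Backdoor paths from Seasonality to CouponUse:
  P1: Seasonality <- Conversion -> EmailOpen -> CouponUse
  P2: Seasonality <- PriorPurchase -> CouponUse
The empty set is not sufficient: P1 (Seasonality <- Conversion -> EmailOpen -> CouponUse) has no collider blocking it and no conditioned non-collider, so it is open.
Try {Conversion, PriorPurchase}:
  P1: blocked at fork node Conversion ∈ conditioning set.
  P2: blocked at fork node PriorPurchase ∈ conditioning set.
{Conversion, PriorPurchase} contains no descendant of Seasonality and blocks every backdoor path.
Every element of {Conversion, PriorPurchase} is needed (dropping Conversion leaves P1 open; dropping PriorPurchase leaves P2 open), so no proper subset is valid.
Among all size-2 subsets of the eligible variables, only {Conversion, PriorPurchase} blocks every backdoor path, so it is the unique smallest valid adjustment set.

{Conversion, PriorPurchase}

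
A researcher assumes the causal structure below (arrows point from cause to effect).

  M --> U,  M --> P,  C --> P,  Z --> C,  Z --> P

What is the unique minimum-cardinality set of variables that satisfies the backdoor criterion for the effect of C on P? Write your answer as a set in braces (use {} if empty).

Variables eligible for adjustment (non-descendants of C, excluding C and P): {M, U, Z}.
Backdoor paths from C to P:
  P1: C <- Z -> P
The empty set is not sufficient: P1 (C <- Z -> P) has no collider blocking it and no conditioned non-collider, so it is open.
Try {Z}:
  P1: blocked at fork node Z ∈ conditioning set.
{Z} contains no descendant of C and blocks every backdoor path.
No other singleton works — e.g. {M} leaves P1 open — so {Z} is the unique smallest valid adjustment set.

{Z}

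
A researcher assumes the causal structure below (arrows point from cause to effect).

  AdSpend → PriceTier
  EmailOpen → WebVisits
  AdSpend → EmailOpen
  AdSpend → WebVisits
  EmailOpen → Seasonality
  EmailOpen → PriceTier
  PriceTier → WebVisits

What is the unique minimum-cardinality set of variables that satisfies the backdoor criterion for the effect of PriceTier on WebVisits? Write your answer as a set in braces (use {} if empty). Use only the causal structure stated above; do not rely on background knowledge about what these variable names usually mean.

{AdSpend, EmailOpen}

Variables eligible for adjustment (non-descendants of PriceTier, excluding PriceTier and WebVisits): {AdSpend, EmailOpen, Seasonality}.
Backdoor paths from PriceTier to WebVisits:
  P1: PriceTier <- AdSpend -> EmailOpen -> WebVisits
  P2: PriceTier <- AdSpend -> WebVisits
  P3: PriceTier <- EmailOpen <- AdSpend -> WebVisits
  P4: PriceTier <- EmailOpen -> WebVisits
The empty set is not sufficient: P1 (PriceTier <- AdSpend -> EmailOpen -> WebVisits) has no collider blocking it and no conditioned non-collider, so it is open.
Try {AdSpend, EmailOpen}:
  P1: blocked at fork node AdSpend ∈ conditioning set.
  P2: blocked at fork node AdSpend ∈ conditioning set.
  P3: blocked at chain node EmailOpen ∈ conditioning set.
  P4: blocked at fork node EmailOpen ∈ conditioning set.
{AdSpend, EmailOpen} contains no descendant of PriceTier and blocks every backdoor path.
Every element of {AdSpend, EmailOpen} is needed (dropping AdSpend leaves P2 open; dropping EmailOpen leaves P4 open), so no proper subset is valid.
Among all size-2 subsets of the eligible variables, only {AdSpend, EmailOpen} blocks every backdoor path, so it is the unique smallest valid adjustment set.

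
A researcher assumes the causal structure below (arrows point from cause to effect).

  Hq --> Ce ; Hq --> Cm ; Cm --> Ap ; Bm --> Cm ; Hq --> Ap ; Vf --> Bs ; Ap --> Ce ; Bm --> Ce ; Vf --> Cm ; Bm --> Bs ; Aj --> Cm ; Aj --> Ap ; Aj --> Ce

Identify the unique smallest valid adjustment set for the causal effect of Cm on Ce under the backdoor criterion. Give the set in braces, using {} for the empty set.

{Aj, Bm, Hq}

Variables eligible for adjustment (non-descendants of Cm, excluding Cm and Ce): {Aj, Bm, Bs, Hq, Vf}.
Backdoor paths from Cm to Ce:
  P1: Cm <- Hq -> Ap <- Aj -> Ce
  P2: Cm <- Hq -> Ap -> Ce
  P3: Cm <- Hq -> Ce
  P4: Cm <- Bm -> Ce
  P5: Cm <- Vf -> Bs <- Bm -> Ce
  P6: Cm <- Aj -> Ap <- Hq -> Ce
  P7: Cm <- Aj -> Ap -> Ce
  P8: Cm <- Aj -> Ce
The empty set is not sufficient: P2 (Cm <- Hq -> Ap -> Ce) has no collider blocking it and no conditioned non-collider, so it is open.
Try {Aj, Bm, Hq}:
  P1: blocked at fork node Hq ∈ conditioning set.
  P2: blocked at fork node Hq ∈ conditioning set.
  P3: blocked at fork node Hq ∈ conditioning set.
  P4: blocked at fork node Bm ∈ conditioning set.
  P5: blocked at collider Bs (neither it nor any descendant is in the conditioning set).
  P6: blocked at fork node Aj ∈ conditioning set.
  P7: blocked at fork node Aj ∈ conditioning set.
  P8: blocked at fork node Aj ∈ conditioning set.
{Aj, Bm, Hq} contains no descendant of Cm and blocks every backdoor path.
Every element of {Aj, Bm, Hq} is needed (dropping Aj leaves P7 open; dropping Bm leaves P4 open; dropping Hq leaves P2 open), so no proper subset is valid.
Among all size-3 subsets of the eligible variables, only {Aj, Bm, Hq} blocks every backdoor path, so it is the unique smallest valid adjustment set.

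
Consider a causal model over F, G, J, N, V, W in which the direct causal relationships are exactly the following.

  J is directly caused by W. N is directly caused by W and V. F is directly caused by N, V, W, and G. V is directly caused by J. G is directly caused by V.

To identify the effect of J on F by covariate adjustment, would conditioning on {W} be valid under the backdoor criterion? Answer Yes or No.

Backdoor paths from J to F (paths whose first edge points into J):
  P1: J <- W -> N <- V -> G -> F
  P2: J <- W -> N <- V -> F
  P3: J <- W -> N -> F
  P4: J <- W -> F
Condition 1 (no descendant of J in the set): holds — descendants of J are {F, G, N, V}; none are in {W}.
Condition 2 (every backdoor path blocked by {W}):
  P1: blocked at fork node W ∈ conditioning set.
  P2: blocked at fork node W ∈ conditioning set.
  P3: blocked at fork node W ∈ conditioning set.
  P4: blocked at fork node W ∈ conditioning set.
{W} satisfies the backdoor criterion.

Yes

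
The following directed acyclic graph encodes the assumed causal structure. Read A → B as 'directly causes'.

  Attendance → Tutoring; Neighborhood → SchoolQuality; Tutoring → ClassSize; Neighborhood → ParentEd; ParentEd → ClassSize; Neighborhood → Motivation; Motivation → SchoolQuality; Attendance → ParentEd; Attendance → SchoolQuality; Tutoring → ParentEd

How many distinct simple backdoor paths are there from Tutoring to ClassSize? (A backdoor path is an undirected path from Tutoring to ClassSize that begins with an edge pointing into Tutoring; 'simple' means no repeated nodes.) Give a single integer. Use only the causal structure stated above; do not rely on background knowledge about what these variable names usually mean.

3

A backdoor path from Tutoring to ClassSize is any simple undirected path whose first edge points into Tutoring (i.e. leaves Tutoring via a parent).
Parents of Tutoring: {Attendance}.
Enumerating:
  P1: Tutoring <- Attendance -> ParentEd -> ClassSize
  P2: Tutoring <- Attendance -> SchoolQuality <- Neighborhood -> ParentEd -> ClassSize
  P3: Tutoring <- Attendance -> SchoolQuality <- Motivation <- Neighborhood -> ParentEd -> ClassSize
That exhausts the simple backdoor paths. Count: 3.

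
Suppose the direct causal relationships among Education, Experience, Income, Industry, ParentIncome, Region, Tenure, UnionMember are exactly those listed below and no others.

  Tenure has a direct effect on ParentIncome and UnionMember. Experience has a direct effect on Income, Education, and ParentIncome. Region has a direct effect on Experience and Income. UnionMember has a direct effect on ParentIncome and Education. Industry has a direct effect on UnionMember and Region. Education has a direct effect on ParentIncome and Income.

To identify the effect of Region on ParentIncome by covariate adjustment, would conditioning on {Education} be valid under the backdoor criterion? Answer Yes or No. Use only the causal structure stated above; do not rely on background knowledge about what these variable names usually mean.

Backdoor paths from Region to ParentIncome (paths whose first edge points into Region):
  P1: Region <- Industry -> UnionMember <- Tenure -> ParentIncome
  P2: Region <- Industry -> UnionMember -> Education <- Experience -> ParentIncome
  P3: Region <- Industry -> UnionMember -> Education -> Income <- Experience -> ParentIncome
  P4: Region <- Industry -> UnionMember -> Education -> ParentIncome
  P5: Region <- Industry -> UnionMember -> ParentIncome
Condition 1 (no descendant of Region in the set): FAILS — Education is a descendant of Region.
Condition 2 (every backdoor path blocked by {Education}):
  P1: open — collider(s) UnionMember are conditioned on (or have a conditioned descendant) and no non-collider on the path is in the set.
  P2: open — collider(s) Education are conditioned on (or have a conditioned descendant) and no non-collider on the path is in the set.
  P3: blocked at chain node Education ∈ conditioning set.
  P4: blocked at chain node Education ∈ conditioning set.
  P5: open — no interior node is in the conditioning set.
{Education} does not satisfy the backdoor criterion.

No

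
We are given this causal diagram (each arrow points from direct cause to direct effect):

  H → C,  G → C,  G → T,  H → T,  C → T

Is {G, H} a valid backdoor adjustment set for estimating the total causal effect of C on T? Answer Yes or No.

Backdoor paths from C to T (paths whose first edge points into C):
  P1: C <- H -> T
  P2: C <- G -> T
Condition 1 (no descendant of C in the set): holds — descendants of C are {T}; none are in {G, H}.
Condition 2 (every backdoor path blocked by {G, H}):
  P1: blocked at fork node H ∈ conditioning set.
  P2: blocked at fork node G ∈ conditioning set.
{G, H} satisfies the backdoor criterion.

Yes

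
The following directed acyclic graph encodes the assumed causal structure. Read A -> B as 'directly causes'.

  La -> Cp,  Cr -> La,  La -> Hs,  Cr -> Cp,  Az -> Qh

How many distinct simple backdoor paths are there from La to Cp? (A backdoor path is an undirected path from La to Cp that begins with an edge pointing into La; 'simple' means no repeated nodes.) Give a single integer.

A backdoor path from La to Cp is any simple undirected path whose first edge points into La (i.e. leaves La via a parent).
Parents of La: {Cr}.
Enumerating:
  P1: La <- Cr -> Cp
That exhausts the simple backdoor paths. Count: 1.

1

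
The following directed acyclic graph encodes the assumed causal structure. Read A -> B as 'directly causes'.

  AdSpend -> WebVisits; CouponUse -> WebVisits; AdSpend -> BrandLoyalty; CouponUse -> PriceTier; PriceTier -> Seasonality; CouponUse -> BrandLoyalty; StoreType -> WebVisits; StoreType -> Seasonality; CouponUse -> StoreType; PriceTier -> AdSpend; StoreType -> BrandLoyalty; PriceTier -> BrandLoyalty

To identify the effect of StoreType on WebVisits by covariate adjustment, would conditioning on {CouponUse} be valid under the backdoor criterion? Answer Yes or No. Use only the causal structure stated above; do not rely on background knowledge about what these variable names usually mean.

Backdoor paths from StoreType to WebVisits (paths whose first edge points into StoreType):
  P1: StoreType <- CouponUse -> PriceTier -> AdSpend -> WebVisits
  P2: StoreType <- CouponUse -> PriceTier -> BrandLoyalty <- AdSpend -> WebVisits
  P3: StoreType <- CouponUse -> WebVisits
  P4: StoreType <- CouponUse -> BrandLoyalty <- PriceTier -> AdSpend -> WebVisits
  P5: StoreType <- CouponUse -> BrandLoyalty <- AdSpend -> WebVisits
Condition 1 (no descendant of StoreType in the set): holds — descendants of StoreType are {BrandLoyalty, Seasonality, WebVisits}; none are in {CouponUse}.
Condition 2 (every backdoor path blocked by {CouponUse}):
  P1: blocked at fork node CouponUse ∈ conditioning set.
  P2: blocked at fork node CouponUse ∈ conditioning set.
  P3: blocked at fork node CouponUse ∈ conditioning set.
  P4: blocked at fork node CouponUse ∈ conditioning set.
  P5: blocked at fork node CouponUse ∈ conditioning set.
{CouponUse} satisfies the backdoor criterion.

Yes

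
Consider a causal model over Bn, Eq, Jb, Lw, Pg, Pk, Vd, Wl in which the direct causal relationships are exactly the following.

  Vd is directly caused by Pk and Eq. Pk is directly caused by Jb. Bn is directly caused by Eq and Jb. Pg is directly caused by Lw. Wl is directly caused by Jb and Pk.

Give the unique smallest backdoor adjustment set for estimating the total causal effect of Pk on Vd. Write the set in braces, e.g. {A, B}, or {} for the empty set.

{}

Variables eligible for adjustment (non-descendants of Pk, excluding Pk and Vd): {Bn, Eq, Jb, Lw, Pg}.
Backdoor paths from Pk to Vd:
  P1: Pk <- Jb -> Bn <- Eq -> Vd
Each backdoor path contains an unconditioned collider, so every path is already blocked with the empty conditioning set:
  P1: blocked at collider Bn (neither it nor any descendant is in the conditioning set).
The empty set is therefore the unique smallest valid set.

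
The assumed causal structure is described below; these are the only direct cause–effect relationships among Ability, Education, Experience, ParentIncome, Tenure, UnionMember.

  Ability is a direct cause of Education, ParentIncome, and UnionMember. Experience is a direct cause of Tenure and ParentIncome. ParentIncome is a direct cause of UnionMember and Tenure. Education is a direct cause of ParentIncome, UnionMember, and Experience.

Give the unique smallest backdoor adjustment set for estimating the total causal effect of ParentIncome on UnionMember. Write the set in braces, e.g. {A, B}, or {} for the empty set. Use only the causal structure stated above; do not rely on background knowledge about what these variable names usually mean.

{Ability, Education}

Variables eligible for adjustment (non-descendants of ParentIncome, excluding ParentIncome and UnionMember): {Ability, Education, Experience}.
Backdoor paths from ParentIncome to UnionMember:
  P1: ParentIncome <- Ability -> Education -> UnionMember
  P2: ParentIncome <- Ability -> UnionMember
  P3: ParentIncome <- Education <- Ability -> UnionMember
  P4: ParentIncome <- Education -> UnionMember
  P5: ParentIncome <- Experience <- Education <- Ability -> UnionMember
  P6: ParentIncome <- Experience <- Education -> UnionMember
The empty set is not sufficient: P1 (ParentIncome <- Ability -> Education -> UnionMember) has no collider blocking it and no conditioned non-collider, so it is open.
Try {Ability, Education}:
  P1: blocked at fork node Ability ∈ conditioning set.
  P2: blocked at fork node Ability ∈ conditioning set.
  P3: blocked at chain node Education ∈ conditioning set.
  P4: blocked at fork node Education ∈ conditioning set.
  P5: blocked at chain node Education ∈ conditioning set.
  P6: blocked at fork node Education ∈ conditioning set.
{Ability, Education} contains no descendant of ParentIncome and blocks every backdoor path.
Every element of {Ability, Education} is needed (dropping Ability leaves P2 open; dropping Education leaves P4 open), so no proper subset is valid.
Among all size-2 subsets of the eligible variables, only {Ability, Education} blocks every backdoor path, so it is the unique smallest valid adjustment set.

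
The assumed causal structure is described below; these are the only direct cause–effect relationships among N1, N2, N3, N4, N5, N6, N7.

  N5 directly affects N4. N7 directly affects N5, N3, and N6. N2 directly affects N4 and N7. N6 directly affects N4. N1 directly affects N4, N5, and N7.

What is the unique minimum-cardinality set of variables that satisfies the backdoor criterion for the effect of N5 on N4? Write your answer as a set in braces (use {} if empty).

Variables eligible for adjustment (non-descendants of N5, excluding N5 and N4): {N1, N2, N3, N6, N7}.
Backdoor paths from N5 to N4:
  P1: N5 <- N1 -> N7 <- N2 -> N4
  P2: N5 <- N1 -> N7 -> N6 -> N4
  P3: N5 <- N1 -> N4
  P4: N5 <- N7 <- N1 -> N4
  P5: N5 <- N7 <- N2 -> N4
  P6: N5 <- N7 -> N6 -> N4
The empty set is not sufficient: P2 (N5 <- N1 -> N7 -> N6 -> N4) has no collider blocking it and no conditioned non-collider, so it is open.
Try {N1, N7}:
  P1: blocked at fork node N1 ∈ conditioning set.
  P2: blocked at fork node N1 ∈ conditioning set.
  P3: blocked at fork node N1 ∈ conditioning set.
  P4: blocked at chain node N7 ∈ conditioning set.
  P5: blocked at chain node N7 ∈ conditioning set.
  P6: blocked at fork node N7 ∈ conditioning set.
{N1, N7} contains no descendant of N5 and blocks every backdoor path.
Every element of {N1, N7} is needed (dropping N1 leaves P1 open; dropping N7 leaves P5 open), so no proper subset is valid.
Among all size-2 subsets of the eligible variables, only {N1, N7} blocks every backdoor path, so it is the unique smallest valid adjustment set.

{N1, N7}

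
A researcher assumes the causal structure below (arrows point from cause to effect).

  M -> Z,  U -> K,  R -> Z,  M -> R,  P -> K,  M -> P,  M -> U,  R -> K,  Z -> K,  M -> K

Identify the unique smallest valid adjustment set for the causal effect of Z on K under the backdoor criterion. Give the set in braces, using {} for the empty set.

Variables eligible for adjustment (non-descendants of Z, excluding Z and K): {M, P, R, U}.
Backdoor paths from Z to K:
  P1: Z <- M -> U -> K
  P2: Z <- M -> R -> K
  P3: Z <- M -> P -> K
  P4: Z <- M -> K
  P5: Z <- R <- M -> U -> K
  P6: Z <- R <- M -> P -> K
  P7: Z <- R <- M -> K
  P8: Z <- R -> K
The empty set is not sufficient: P1 (Z <- M -> U -> K) has no collider blocking it and no conditioned non-collider, so it is open.
Try {M, R}:
  P1: blocked at fork node M ∈ conditioning set.
  P2: blocked at fork node M ∈ conditioning set.
  P3: blocked at fork node M ∈ conditioning set.
  P4: blocked at fork node M ∈ conditioning set.
  P5: blocked at chain node R ∈ conditioning set.
  P6: blocked at chain node R ∈ conditioning set.
  P7: blocked at chain node R ∈ conditioning set.
  P8: blocked at fork node R ∈ conditioning set.
{M, R} contains no descendant of Z and blocks every backdoor path.
Every element of {M, R} is needed (dropping M leaves P1 open; dropping R leaves P8 open), so no proper subset is valid.
Among all size-2 subsets of the eligible variables, only {M, R} blocks every backdoor path, so it is the unique smallest valid adjustment set.

{M, R}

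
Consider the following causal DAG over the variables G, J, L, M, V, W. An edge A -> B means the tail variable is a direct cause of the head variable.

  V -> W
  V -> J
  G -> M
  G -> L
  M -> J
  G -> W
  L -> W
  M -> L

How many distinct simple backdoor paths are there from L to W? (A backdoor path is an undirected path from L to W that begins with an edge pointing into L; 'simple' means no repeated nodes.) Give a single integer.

A backdoor path from L to W is any simple undirected path whose first edge points into L (i.e. leaves L via a parent).
Parents of L: {G, M}.
Enumerating:
  P1: L <- G -> M -> J <- V -> W
  P2: L <- G -> W
  P3: L <- M <- G -> W
  P4: L <- M -> J <- V -> W
That exhausts the simple backdoor paths. Count: 4.

4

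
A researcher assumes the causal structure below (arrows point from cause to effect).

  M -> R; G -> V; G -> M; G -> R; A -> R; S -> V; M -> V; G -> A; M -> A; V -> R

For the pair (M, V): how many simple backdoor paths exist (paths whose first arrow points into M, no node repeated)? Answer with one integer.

A backdoor path from M to V is any simple undirected path whose first edge points into M (i.e. leaves M via a parent).
Parents of M: {G}.
Enumerating:
  P1: M <- G -> A -> R <- V
  P2: M <- G -> V
  P3: M <- G -> R <- V
That exhausts the simple backdoor paths. Count: 3.

3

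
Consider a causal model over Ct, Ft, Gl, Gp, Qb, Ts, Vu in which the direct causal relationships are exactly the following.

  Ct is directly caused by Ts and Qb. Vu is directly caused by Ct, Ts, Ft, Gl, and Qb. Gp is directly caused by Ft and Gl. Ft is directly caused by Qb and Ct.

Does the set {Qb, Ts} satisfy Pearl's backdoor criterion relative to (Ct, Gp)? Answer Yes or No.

Backdoor paths from Ct to Gp (paths whose first edge points into Ct):
  P1: Ct <- Ts -> Vu <- Gl -> Gp
  P2: Ct <- Ts -> Vu <- Qb -> Ft -> Gp
  P3: Ct <- Ts -> Vu <- Ft -> Gp
  P4: Ct <- Qb -> Ft -> Vu <- Gl -> Gp
  P5: Ct <- Qb -> Ft -> Gp
  P6: Ct <- Qb -> Vu <- Gl -> Gp
  P7: Ct <- Qb -> Vu <- Ft -> Gp
Condition 1 (no descendant of Ct in the set): holds — descendants of Ct are {Ft, Gp, Vu}; none are in {Qb, Ts}.
Condition 2 (every backdoor path blocked by {Qb, Ts}):
  P1: blocked at fork node Ts ∈ conditioning set.
  P2: blocked at fork node Ts ∈ conditioning set.
  P3: blocked at fork node Ts ∈ conditioning set.
  P4: blocked at fork node Qb ∈ conditioning set.
  P5: blocked at fork node Qb ∈ conditioning set.
  P6: blocked at fork node Qb ∈ conditioning set.
  P7: blocked at fork node Qb ∈ conditioning set.
{Qb, Ts} satisfies the backdoor criterion.

Yes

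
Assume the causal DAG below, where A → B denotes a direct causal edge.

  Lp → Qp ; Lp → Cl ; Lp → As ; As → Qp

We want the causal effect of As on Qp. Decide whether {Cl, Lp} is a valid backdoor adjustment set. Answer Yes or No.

Yes

Backdoor paths from As to Qp (paths whose first edge points into As):
  P1: As <- Lp -> Qp
Condition 1 (no descendant of As in the set): holds — descendants of As are {Qp}; none are in {Cl, Lp}.
Condition 2 (every backdoor path blocked by {Cl, Lp}):
  P1: blocked at fork node Lp ∈ conditioning set.
{Cl, Lp} satisfies the backdoor criterion.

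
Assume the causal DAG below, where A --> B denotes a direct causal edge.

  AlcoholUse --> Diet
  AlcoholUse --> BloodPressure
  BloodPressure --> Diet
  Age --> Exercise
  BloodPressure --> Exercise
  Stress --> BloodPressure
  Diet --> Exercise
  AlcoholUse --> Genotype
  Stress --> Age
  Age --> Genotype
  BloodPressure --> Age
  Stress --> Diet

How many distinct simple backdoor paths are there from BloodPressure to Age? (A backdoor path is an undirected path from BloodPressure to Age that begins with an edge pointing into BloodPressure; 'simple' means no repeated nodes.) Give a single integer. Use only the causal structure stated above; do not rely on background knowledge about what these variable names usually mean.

6

A backdoor path from BloodPressure to Age is any simple undirected path whose first edge points into BloodPressure (i.e. leaves BloodPressure via a parent).
Parents of BloodPressure: {AlcoholUse, Stress}.
Enumerating:
  P1: BloodPressure <- AlcoholUse -> Diet <- Stress -> Age
  P2: BloodPressure <- AlcoholUse -> Diet -> Exercise <- Age
  P3: BloodPressure <- AlcoholUse -> Genotype <- Age
  P4: BloodPressure <- Stress -> Age
  P5: BloodPressure <- Stress -> Diet <- AlcoholUse -> Genotype <- Age
  P6: BloodPressure <- Stress -> Diet -> Exercise <- Age
That exhausts the simple backdoor paths. Count: 6.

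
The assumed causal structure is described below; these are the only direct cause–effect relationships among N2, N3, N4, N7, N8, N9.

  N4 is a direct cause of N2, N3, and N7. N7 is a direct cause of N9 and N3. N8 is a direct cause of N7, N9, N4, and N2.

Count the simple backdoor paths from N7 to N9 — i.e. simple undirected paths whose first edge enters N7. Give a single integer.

A backdoor path from N7 to N9 is any simple undirected path whose first edge points into N7 (i.e. leaves N7 via a parent).
Parents of N7: {N4, N8}.
Enumerating:
  P1: N7 <- N8 -> N9
  P2: N7 <- N4 <- N8 -> N9
  P3: N7 <- N4 -> N2 <- N8 -> N9
That exhausts the simple backdoor paths. Count: 3.

3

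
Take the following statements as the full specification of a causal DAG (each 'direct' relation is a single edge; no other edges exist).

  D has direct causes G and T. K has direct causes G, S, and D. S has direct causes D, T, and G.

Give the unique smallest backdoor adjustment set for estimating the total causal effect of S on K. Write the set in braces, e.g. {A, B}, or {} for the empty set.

Variables eligible for adjustment (non-descendants of S, excluding S and K): {D, G, T}.
Backdoor paths from S to K:
  P1: S <- T -> D <- G -> K
  P2: S <- T -> D -> K
  P3: S <- G -> D -> K
  P4: S <- G -> K
  P5: S <- D <- G -> K
  P6: S <- D -> K
The empty set is not sufficient: P2 (S <- T -> D -> K) has no collider blocking it and no conditioned non-collider, so it is open.
Try {D, G}:
  P1: blocked at fork node G ∈ conditioning set.
  P2: blocked at chain node D ∈ conditioning set.
  P3: blocked at fork node G ∈ conditioning set.
  P4: blocked at fork node G ∈ conditioning set.
  P5: blocked at chain node D ∈ conditioning set.
  P6: blocked at fork node D ∈ conditioning set.
{D, G} contains no descendant of S and blocks every backdoor path.
Every element of {D, G} is needed (dropping D leaves P2 open; dropping G leaves P1 open), so no proper subset is valid.
Among all size-2 subsets of the eligible variables, only {D, G} blocks every backdoor path, so it is the unique smallest valid adjustment set.

{D, G}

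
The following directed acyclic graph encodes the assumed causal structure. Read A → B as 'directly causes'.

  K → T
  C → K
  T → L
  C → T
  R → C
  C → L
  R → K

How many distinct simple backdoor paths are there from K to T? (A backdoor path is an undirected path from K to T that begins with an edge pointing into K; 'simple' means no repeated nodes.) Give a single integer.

4

A backdoor path from K to T is any simple undirected path whose first edge points into K (i.e. leaves K via a parent).
Parents of K: {C, R}.
Enumerating:
  P1: K <- R -> C -> T
  P2: K <- R -> C -> L <- T
  P3: K <- C -> T
  P4: K <- C -> L <- T
That exhausts the simple backdoor paths. Count: 4.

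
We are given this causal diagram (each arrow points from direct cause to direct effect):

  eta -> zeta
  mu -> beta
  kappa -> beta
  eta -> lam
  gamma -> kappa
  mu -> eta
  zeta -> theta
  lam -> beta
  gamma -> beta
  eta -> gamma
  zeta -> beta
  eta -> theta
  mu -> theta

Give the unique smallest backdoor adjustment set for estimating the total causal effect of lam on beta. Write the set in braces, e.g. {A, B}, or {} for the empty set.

{eta}

Variables eligible for adjustment (non-descendants of lam, excluding lam and beta): {eta, gamma, kappa, mu, theta, zeta}.
Backdoor paths from lam to beta:
  P1: lam <- eta <- mu -> theta <- zeta -> beta
  P2: lam <- eta <- mu -> beta
  P3: lam <- eta -> zeta -> theta <- mu -> beta
  P4: lam <- eta -> zeta -> beta
  P5: lam <- eta -> gamma -> kappa -> beta
  P6: lam <- eta -> gamma -> beta
  P7: lam <- eta -> theta <- mu -> beta
  P8: lam <- eta -> theta <- zeta -> beta
The empty set is not sufficient: P2 (lam <- eta <- mu -> beta) has no collider blocking it and no conditioned non-collider, so it is open.
Try {eta}:
  P1: blocked at chain node eta ∈ conditioning set.
  P2: blocked at chain node eta ∈ conditioning set.
  P3: blocked at fork node eta ∈ conditioning set.
  P4: blocked at fork node eta ∈ conditioning set.
  P5: blocked at fork node eta ∈ conditioning set.
  P6: blocked at fork node eta ∈ conditioning set.
  P7: blocked at fork node eta ∈ conditioning set.
  P8: blocked at fork node eta ∈ conditioning set.
{eta} contains no descendant of lam and blocks every backdoor path.
No other singleton works — e.g. {mu} leaves P4 open — so {eta} is the unique smallest valid adjustment set.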